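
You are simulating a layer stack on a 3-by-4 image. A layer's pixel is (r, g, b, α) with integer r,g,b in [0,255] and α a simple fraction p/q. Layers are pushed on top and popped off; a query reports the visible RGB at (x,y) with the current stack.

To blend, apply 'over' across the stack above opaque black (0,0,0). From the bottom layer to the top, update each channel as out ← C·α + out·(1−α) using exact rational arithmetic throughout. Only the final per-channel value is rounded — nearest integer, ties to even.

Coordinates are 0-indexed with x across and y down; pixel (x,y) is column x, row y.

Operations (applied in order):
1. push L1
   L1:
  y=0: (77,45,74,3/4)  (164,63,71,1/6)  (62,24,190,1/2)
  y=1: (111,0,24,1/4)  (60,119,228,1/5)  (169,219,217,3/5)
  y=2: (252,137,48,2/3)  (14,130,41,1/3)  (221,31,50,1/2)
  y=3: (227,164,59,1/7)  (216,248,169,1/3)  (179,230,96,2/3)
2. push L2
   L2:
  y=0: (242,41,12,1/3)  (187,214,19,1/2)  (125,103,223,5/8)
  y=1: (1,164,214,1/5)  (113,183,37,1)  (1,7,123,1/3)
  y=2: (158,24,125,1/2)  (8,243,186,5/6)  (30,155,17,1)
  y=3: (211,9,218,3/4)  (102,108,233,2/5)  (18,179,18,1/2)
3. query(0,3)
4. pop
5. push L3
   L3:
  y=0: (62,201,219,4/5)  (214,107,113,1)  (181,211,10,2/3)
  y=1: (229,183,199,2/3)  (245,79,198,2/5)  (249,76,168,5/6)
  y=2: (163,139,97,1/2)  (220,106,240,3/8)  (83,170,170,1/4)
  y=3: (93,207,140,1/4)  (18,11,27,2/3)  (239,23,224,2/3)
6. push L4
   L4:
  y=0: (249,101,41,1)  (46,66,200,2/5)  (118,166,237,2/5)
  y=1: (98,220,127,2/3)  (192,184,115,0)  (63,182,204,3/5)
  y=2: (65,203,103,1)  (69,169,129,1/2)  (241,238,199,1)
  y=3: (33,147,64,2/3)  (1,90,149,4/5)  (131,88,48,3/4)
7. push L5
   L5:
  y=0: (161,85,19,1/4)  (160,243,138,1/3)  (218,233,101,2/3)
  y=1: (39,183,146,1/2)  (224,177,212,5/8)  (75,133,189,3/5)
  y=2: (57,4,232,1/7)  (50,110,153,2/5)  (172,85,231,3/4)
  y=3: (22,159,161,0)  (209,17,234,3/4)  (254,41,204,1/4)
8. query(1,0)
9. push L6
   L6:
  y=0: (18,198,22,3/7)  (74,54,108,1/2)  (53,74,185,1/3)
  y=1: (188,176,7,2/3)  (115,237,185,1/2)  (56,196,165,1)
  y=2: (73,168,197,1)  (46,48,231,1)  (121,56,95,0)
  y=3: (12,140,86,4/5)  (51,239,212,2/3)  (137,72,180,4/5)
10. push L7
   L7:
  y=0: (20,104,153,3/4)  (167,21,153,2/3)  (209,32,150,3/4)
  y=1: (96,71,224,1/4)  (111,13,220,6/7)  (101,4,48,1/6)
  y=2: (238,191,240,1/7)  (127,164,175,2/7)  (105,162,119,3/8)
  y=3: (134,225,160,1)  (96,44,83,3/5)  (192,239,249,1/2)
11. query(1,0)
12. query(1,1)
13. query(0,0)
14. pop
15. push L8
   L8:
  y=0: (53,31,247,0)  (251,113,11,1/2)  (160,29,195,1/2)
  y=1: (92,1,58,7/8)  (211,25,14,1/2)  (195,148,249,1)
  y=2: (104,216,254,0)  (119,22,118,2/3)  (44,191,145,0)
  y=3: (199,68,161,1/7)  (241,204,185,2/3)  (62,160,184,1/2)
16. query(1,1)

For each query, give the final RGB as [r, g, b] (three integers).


(0,3) stack=L1,L2; from [0,0,0]:
after L1 α=1/7: [227/7, 164/7, 59/7]
after L2 α=3/4: [2329/14, 353/28, 4637/28]
→ [166, 13, 166]

at x=1,y=0 over L1,L3,L4,L5:
after L1 α=1/6: [82/3, 21/2, 71/6]
after L3 α=1: [214, 107, 113]
after L4 α=2/5: [734/5, 453/5, 739/5]
after L5 α=1/3: [756/5, 707/5, 2168/15]
→ [151, 141, 145]

(1,0) stack=L1,L3,L4,L5,L6,L7; from [0,0,0]:
+L1 (α=1/6) → [82/3, 21/2, 71/6]
+L3 (α=1) → [214, 107, 113]
+L4 (α=2/5) → [734/5, 453/5, 739/5]
+L5 (α=1/3) → [756/5, 707/5, 2168/15]
+L6 (α=1/2) → [563/5, 977/10, 1894/15]
+L7 (α=2/3) → [2233/15, 1397/30, 6484/45]
= [149, 47, 144]

at x=1,y=1 over L1,L3,L4,L5,L6,L7:
+L1 (α=1/5) → [12, 119/5, 228/5]
+L3 (α=2/5) → [526/5, 1147/25, 2664/25]
+L4 (α=0) → [526/5, 1147/25, 2664/25]
+L5 (α=5/8) → [3589/20, 12783/100, 8623/50]
+L6 (α=1/2) → [5889/40, 36483/200, 17873/100]
+L7 (α=6/7) → [4647/40, 52083/1400, 149873/700]
→ [116, 37, 214]

at x=0,y=0 over L1,L3,L4,L5,L6,L7:
after L1 α=3/4: [231/4, 135/4, 111/2]
after L3 α=4/5: [1223/20, 3351/20, 1863/10]
after L4 α=1: [249, 101, 41]
after L5 α=1/4: [227, 97, 71/2]
after L6 α=3/7: [962/7, 982/7, 208/7]
after L7 α=3/4: [691/14, 1583/14, 3421/28]
→ [49, 113, 122]

(1,1) stack=L1,L3,L4,L5,L6,L8; from [0,0,0]:
L1 α=1/5: [12, 119/5, 228/5]
L3 α=2/5: [526/5, 1147/25, 2664/25]
L4 α=0: [526/5, 1147/25, 2664/25]
L5 α=5/8: [3589/20, 12783/100, 8623/50]
L6 α=1/2: [5889/40, 36483/200, 17873/100]
L8 α=1/2: [14329/80, 41483/400, 19273/200]
= [179, 104, 96]


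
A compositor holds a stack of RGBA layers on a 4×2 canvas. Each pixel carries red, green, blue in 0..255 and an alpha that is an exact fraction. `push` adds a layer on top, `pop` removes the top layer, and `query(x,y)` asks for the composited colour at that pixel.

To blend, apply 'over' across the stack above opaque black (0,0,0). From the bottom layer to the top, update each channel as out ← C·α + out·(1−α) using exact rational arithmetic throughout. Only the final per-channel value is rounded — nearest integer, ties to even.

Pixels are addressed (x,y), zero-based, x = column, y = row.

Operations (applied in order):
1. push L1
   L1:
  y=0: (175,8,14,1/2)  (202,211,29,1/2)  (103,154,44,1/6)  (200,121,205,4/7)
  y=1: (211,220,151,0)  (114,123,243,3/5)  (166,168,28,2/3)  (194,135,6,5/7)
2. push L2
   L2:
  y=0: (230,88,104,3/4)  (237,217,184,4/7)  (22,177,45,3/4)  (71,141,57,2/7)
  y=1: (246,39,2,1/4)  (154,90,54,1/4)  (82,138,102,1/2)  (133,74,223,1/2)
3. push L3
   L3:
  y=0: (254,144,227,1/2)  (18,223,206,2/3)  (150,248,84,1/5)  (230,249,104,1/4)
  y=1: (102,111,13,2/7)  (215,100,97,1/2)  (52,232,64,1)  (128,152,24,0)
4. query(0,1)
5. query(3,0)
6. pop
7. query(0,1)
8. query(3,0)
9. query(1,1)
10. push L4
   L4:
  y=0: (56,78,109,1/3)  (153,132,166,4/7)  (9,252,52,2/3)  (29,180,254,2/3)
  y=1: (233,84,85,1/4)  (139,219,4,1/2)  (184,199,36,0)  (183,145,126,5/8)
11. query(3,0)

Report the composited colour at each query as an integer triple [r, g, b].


(0,1) stack=L1,L2,L3; from [0,0,0]:
L1 α=0: [0, 0, 0]
L2 α=1/4: [123/2, 39/4, 1/2]
L3 α=2/7: [1023/14, 1083/28, 57/14]
→ [73, 39, 4]

(3,0) stack=L1,L2,L3; from [0,0,0]:
+L1 (α=4/7) → [800/7, 484/7, 820/7]
+L2 (α=2/7) → [4994/49, 4394/49, 4898/49]
+L3 (α=1/4) → [6563/49, 25383/196, 9895/98]
→ [134, 130, 101]

at x=0,y=1 over L1,L2:
after L1 α=0: [0, 0, 0]
after L2 α=1/4: [123/2, 39/4, 1/2]
rounded: [62, 10, 0]

(3,0) stack=L1,L2; from [0,0,0]:
L1 α=4/7: [800/7, 484/7, 820/7]
L2 α=2/7: [4994/49, 4394/49, 4898/49]
rounded: [102, 90, 100]

at x=1,y=1 over L1,L2:
after L1 α=3/5: [342/5, 369/5, 729/5]
after L2 α=1/4: [449/5, 1557/20, 2457/20]
→ [90, 78, 123]

query (3,0) [L1,L2,L4] — begin 0,0,0
L1 α=4/7: [800/7, 484/7, 820/7]
L2 α=2/7: [4994/49, 4394/49, 4898/49]
L4 α=2/3: [2612/49, 22034/147, 9930/49]
= [53, 150, 203]


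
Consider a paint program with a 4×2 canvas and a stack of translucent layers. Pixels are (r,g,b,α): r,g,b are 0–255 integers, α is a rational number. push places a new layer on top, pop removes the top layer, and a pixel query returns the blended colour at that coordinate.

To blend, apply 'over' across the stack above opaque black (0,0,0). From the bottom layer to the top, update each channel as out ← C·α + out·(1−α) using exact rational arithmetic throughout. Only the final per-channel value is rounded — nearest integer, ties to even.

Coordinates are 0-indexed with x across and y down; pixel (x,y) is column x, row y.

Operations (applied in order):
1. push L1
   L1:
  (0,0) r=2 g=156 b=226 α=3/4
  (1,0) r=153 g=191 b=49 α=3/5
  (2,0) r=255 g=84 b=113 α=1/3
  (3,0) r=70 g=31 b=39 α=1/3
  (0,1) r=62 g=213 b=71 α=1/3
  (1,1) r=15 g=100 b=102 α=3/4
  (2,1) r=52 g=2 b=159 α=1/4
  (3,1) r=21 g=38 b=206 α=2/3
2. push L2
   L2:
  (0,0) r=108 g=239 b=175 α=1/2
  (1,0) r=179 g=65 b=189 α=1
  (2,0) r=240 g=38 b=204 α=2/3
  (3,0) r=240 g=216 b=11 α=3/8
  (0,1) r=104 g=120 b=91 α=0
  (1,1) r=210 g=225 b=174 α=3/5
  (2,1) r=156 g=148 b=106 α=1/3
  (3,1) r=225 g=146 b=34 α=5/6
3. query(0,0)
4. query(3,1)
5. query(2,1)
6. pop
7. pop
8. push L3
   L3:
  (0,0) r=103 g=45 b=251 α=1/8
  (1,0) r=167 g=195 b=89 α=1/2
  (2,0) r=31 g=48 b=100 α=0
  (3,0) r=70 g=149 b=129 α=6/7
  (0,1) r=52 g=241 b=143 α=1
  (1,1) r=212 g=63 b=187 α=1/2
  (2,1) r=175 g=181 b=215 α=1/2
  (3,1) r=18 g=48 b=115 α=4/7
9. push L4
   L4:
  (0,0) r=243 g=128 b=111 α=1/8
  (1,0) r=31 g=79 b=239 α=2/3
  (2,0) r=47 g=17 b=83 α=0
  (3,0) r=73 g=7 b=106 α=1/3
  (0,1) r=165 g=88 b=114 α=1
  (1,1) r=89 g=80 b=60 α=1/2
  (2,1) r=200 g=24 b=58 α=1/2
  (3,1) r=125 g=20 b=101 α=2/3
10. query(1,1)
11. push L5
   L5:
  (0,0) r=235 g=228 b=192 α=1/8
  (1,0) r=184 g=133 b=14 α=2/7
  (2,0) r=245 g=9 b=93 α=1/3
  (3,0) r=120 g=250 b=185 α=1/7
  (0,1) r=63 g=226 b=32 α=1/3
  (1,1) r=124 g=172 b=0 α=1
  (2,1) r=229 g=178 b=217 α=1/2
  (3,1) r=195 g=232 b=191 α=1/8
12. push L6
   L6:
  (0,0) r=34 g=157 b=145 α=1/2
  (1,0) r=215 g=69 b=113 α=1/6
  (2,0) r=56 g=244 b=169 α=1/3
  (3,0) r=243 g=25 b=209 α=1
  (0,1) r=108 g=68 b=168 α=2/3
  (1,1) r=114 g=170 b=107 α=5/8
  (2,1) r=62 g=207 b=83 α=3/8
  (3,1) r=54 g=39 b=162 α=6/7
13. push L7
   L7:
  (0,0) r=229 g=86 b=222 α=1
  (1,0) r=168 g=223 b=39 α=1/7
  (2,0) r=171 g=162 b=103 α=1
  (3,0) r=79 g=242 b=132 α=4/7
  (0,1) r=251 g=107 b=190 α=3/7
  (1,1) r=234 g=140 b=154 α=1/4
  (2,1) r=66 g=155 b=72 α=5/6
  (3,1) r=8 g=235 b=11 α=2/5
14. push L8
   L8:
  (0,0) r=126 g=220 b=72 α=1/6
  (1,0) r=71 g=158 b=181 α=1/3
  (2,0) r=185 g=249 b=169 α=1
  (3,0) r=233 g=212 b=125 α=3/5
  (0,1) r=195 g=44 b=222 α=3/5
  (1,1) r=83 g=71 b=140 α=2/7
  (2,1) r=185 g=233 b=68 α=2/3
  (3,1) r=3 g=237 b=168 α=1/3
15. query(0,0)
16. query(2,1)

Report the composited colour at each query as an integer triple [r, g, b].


query (0,0) [L1,L2] — begin 0,0,0
L1 α=3/4: [3/2, 117, 339/2]
L2 α=1/2: [219/4, 178, 689/4]
= [55, 178, 172]

query (3,1) [L1,L2] — begin 0,0,0
after L1 α=2/3: [14, 76/3, 412/3]
after L2 α=5/6: [1139/6, 1133/9, 461/9]
= [190, 126, 51]

at x=2,y=1 over L1,L2:
+L1 (α=1/4) → [13, 1/2, 159/4]
+L2 (α=1/3) → [182/3, 149/3, 371/6]
→ [61, 50, 62]

query (1,1) [L3,L4] — begin 0,0,0
L3 α=1/2: [106, 63/2, 187/2]
L4 α=1/2: [195/2, 223/4, 307/4]
rounded: [98, 56, 77]

(0,0) stack=L3,L4,L5,L6,L7,L8; from [0,0,0]:
+L3 (α=1/8) → [103/8, 45/8, 251/8]
+L4 (α=1/8) → [2665/64, 1339/64, 2645/64]
+L5 (α=1/8) → [33695/512, 23965/512, 30803/512]
+L6 (α=1/2) → [51103/1024, 104349/1024, 105043/1024]
+L7 (α=1) → [229, 86, 222]
+L8 (α=1/6) → [1271/6, 325/3, 197]
= [212, 108, 197]

at x=2,y=1 over L3,L4,L5,L6,L7,L8:
after L3 α=1/2: [175/2, 181/2, 215/2]
after L4 α=1/2: [575/4, 229/4, 331/4]
after L5 α=1/2: [1491/8, 941/8, 1199/8]
after L6 α=3/8: [8943/64, 9673/64, 7987/64]
after L7 α=5/6: [10021/128, 59273/384, 31027/384]
after L8 α=2/3: [19127/128, 238217/1152, 83251/1152]
rounded: [149, 207, 72]


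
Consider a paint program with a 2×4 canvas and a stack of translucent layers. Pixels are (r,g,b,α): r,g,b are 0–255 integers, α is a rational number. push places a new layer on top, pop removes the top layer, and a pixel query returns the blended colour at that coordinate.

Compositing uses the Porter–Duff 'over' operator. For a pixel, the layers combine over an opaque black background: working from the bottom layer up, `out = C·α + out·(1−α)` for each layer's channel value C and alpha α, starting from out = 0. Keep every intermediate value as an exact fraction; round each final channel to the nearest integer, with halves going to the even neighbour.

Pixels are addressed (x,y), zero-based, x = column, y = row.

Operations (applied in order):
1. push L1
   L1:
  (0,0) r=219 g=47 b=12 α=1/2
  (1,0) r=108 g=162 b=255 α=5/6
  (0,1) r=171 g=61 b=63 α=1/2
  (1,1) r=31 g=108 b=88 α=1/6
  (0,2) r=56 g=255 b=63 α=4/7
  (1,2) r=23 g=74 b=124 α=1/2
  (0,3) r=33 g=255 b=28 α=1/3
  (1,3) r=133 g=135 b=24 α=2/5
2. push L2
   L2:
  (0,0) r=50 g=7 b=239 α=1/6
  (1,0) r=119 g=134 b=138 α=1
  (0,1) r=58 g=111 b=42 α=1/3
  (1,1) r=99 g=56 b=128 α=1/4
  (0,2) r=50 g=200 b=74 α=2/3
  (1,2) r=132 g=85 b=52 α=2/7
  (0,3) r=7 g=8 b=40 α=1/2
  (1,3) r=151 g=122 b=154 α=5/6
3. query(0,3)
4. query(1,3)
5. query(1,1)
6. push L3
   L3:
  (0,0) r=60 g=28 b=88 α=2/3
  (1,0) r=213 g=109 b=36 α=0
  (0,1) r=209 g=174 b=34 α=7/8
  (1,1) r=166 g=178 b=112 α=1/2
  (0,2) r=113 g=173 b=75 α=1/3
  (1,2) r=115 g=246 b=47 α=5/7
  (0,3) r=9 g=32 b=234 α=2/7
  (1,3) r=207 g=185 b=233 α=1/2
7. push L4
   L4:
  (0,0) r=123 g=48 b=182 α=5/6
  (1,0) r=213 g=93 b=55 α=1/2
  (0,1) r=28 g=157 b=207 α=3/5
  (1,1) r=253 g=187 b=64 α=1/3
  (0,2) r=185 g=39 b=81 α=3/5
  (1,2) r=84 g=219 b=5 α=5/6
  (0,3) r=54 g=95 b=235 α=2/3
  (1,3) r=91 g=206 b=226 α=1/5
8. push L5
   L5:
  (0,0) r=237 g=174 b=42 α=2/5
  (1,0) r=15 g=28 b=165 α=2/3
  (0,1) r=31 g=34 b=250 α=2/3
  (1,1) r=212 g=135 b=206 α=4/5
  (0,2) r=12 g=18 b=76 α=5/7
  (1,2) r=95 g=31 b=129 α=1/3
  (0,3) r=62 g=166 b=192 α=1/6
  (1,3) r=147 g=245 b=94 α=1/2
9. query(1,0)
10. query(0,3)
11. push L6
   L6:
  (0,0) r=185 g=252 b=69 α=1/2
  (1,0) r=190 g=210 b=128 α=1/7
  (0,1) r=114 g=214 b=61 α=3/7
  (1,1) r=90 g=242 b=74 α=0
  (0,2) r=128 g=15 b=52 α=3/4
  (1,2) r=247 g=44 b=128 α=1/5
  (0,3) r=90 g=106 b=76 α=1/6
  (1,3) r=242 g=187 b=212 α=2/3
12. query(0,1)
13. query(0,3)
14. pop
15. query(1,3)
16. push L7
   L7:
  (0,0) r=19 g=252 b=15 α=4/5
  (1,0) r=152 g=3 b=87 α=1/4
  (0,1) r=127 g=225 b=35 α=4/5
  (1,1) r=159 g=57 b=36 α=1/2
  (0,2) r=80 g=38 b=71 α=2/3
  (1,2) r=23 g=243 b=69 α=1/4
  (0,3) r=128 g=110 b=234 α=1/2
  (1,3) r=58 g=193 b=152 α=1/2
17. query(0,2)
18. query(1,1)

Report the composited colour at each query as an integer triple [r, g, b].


query (0,3) [L1,L2] — begin 0,0,0
L1 α=1/3: [11, 85, 28/3]
L2 α=1/2: [9, 93/2, 74/3]
= [9, 46, 25]

query (1,3) [L1,L2] — begin 0,0,0
after L1 α=2/5: [266/5, 54, 48/5]
after L2 α=5/6: [1347/10, 332/3, 1949/15]
→ [135, 111, 130]

at x=1,y=1 over L1,L2:
after L1 α=1/6: [31/6, 18, 44/3]
after L2 α=1/4: [229/8, 55/2, 43]
→ [29, 28, 43]

query (1,0) [L1,L2,L3,L4,L5] — begin 0,0,0
after L1 α=5/6: [90, 135, 425/2]
after L2 α=1: [119, 134, 138]
after L3 α=0: [119, 134, 138]
after L4 α=1/2: [166, 227/2, 193/2]
after L5 α=2/3: [196/3, 113/2, 853/6]
= [65, 56, 142]

at x=0,y=3 over L1,L2,L3,L4,L5:
after L1 α=1/3: [11, 85, 28/3]
after L2 α=1/2: [9, 93/2, 74/3]
after L3 α=2/7: [9, 593/14, 1774/21]
after L4 α=2/3: [39, 3253/42, 11644/63]
after L5 α=1/6: [257/6, 23237/252, 35158/189]
= [43, 92, 186]

query (0,1) [L1,L2,L3,L4,L5,L6] — begin 0,0,0
after L1 α=1/2: [171/2, 61/2, 63/2]
after L2 α=1/3: [229/3, 172/3, 35]
after L3 α=7/8: [2309/12, 1913/12, 273/8]
after L4 α=3/5: [2813/30, 4739/30, 2757/20]
after L5 α=2/3: [4673/90, 6779/90, 12757/60]
after L6 α=3/7: [24736/315, 6064/45, 15502/105]
rounded: [79, 135, 148]

query (0,3) [L1,L2,L3,L4,L5,L6] — begin 0,0,0
after L1 α=1/3: [11, 85, 28/3]
after L2 α=1/2: [9, 93/2, 74/3]
after L3 α=2/7: [9, 593/14, 1774/21]
after L4 α=2/3: [39, 3253/42, 11644/63]
after L5 α=1/6: [257/6, 23237/252, 35158/189]
after L6 α=1/6: [1825/36, 142897/1512, 95077/567]
→ [51, 95, 168]

at x=1,y=3 over L1,L2,L3,L4,L5:
+L1 (α=2/5) → [266/5, 54, 48/5]
+L2 (α=5/6) → [1347/10, 332/3, 1949/15]
+L3 (α=1/2) → [3417/20, 887/6, 2722/15]
+L4 (α=1/5) → [3872/25, 2392/15, 14278/75]
+L5 (α=1/2) → [7547/50, 6067/30, 10664/75]
rounded: [151, 202, 142]

query (0,2) [L1,L2,L3,L4,L5,L7] — begin 0,0,0
+L1 (α=4/7) → [32, 1020/7, 36]
+L2 (α=2/3) → [44, 3820/21, 184/3]
+L3 (α=1/3) → [67, 11273/63, 593/9]
+L4 (α=3/5) → [689/5, 29917/315, 3373/45]
+L5 (α=5/7) → [1678/35, 88184/2205, 23846/315]
+L7 (α=2/3) → [2426/35, 255764/6615, 68576/945]
= [69, 39, 73]

query (1,1) [L1,L2,L3,L4,L5,L7] — begin 0,0,0
+L1 (α=1/6) → [31/6, 18, 44/3]
+L2 (α=1/4) → [229/8, 55/2, 43]
+L3 (α=1/2) → [1557/16, 411/4, 155/2]
+L4 (α=1/3) → [3581/24, 785/6, 73]
+L5 (α=4/5) → [23933/120, 805/6, 897/5]
+L7 (α=1/2) → [43013/240, 1147/12, 1077/10]
→ [179, 96, 108]


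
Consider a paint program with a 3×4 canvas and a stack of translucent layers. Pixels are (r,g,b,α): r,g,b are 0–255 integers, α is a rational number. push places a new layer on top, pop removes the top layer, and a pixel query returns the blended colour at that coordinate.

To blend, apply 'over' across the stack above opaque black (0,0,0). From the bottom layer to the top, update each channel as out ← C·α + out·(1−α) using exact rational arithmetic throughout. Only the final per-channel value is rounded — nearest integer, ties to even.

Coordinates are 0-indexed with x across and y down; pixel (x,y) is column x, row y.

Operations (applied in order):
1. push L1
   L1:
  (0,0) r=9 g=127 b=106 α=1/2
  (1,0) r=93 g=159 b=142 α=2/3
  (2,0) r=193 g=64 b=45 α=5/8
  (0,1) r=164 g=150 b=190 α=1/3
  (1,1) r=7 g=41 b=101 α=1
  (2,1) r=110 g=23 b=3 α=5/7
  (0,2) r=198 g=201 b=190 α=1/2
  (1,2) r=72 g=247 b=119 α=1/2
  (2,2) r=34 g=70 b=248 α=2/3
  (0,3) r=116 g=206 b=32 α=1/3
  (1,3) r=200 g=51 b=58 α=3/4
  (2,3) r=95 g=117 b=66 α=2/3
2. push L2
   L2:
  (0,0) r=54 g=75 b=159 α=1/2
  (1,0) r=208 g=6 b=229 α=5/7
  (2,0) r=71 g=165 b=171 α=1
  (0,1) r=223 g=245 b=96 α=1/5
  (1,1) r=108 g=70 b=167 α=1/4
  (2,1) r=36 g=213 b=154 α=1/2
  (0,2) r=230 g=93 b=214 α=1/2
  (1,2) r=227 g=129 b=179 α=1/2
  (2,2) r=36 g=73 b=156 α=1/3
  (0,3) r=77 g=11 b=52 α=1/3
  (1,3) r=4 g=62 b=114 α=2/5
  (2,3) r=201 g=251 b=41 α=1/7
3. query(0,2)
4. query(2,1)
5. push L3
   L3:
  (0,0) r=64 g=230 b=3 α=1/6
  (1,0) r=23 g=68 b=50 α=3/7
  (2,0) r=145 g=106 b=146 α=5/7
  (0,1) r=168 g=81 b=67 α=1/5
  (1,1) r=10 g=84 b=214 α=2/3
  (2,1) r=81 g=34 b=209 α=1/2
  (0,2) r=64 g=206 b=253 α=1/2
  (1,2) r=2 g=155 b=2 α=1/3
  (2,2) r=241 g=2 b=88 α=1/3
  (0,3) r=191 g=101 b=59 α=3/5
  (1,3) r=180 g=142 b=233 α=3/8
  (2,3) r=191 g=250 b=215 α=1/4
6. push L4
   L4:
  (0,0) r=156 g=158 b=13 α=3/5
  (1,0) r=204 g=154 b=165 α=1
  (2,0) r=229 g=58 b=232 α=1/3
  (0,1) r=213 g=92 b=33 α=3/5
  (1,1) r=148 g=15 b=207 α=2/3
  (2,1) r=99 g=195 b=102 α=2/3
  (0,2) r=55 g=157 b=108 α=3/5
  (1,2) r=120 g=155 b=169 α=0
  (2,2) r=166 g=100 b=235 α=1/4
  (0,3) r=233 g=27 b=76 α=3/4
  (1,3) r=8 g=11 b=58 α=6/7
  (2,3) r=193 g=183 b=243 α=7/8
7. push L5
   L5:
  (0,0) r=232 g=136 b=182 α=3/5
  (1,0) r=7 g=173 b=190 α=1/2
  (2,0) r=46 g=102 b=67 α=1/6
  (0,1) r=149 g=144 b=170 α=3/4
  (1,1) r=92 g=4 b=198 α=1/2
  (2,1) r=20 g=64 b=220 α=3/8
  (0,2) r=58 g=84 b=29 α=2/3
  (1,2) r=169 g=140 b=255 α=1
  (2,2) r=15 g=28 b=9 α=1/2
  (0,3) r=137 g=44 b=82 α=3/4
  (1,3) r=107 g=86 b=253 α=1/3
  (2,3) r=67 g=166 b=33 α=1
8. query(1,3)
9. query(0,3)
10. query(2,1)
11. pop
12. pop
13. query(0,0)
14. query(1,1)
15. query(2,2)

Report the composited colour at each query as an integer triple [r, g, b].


at x=0,y=2 over L1,L2:
after L1 α=1/2: [99, 201/2, 95]
after L2 α=1/2: [329/2, 387/4, 309/2]
→ [164, 97, 154]

(2,1) stack=L1,L2; from [0,0,0]:
L1 α=5/7: [550/7, 115/7, 15/7]
L2 α=1/2: [401/7, 803/7, 1093/14]
rounded: [57, 115, 78]

query (1,3) [L1,L2,L3,L4,L5] — begin 0,0,0
after L1 α=3/4: [150, 153/4, 87/2]
after L2 α=2/5: [458/5, 191/4, 717/10]
after L3 α=3/8: [499/4, 2659/32, 2115/16]
after L4 α=6/7: [691/28, 4771/224, 7683/112]
after L5 α=1/3: [2189/42, 4801/112, 21851/168]
rounded: [52, 43, 130]

at x=0,y=3 over L1,L2,L3,L4,L5:
+L1 (α=1/3) → [116/3, 206/3, 32/3]
+L2 (α=1/3) → [463/9, 445/9, 220/9]
+L3 (α=3/5) → [6083/45, 3617/45, 2033/45]
+L4 (α=3/4) → [18769/90, 3631/90, 12293/180]
+L5 (α=3/4) → [55759/360, 15511/360, 56573/720]
rounded: [155, 43, 79]

at x=2,y=1 over L1,L2,L3,L4,L5:
L1 α=5/7: [550/7, 115/7, 15/7]
L2 α=1/2: [401/7, 803/7, 1093/14]
L3 α=1/2: [484/7, 1041/14, 4019/28]
L4 α=2/3: [1870/21, 2167/14, 9731/84]
L5 α=3/8: [5305/84, 13523/112, 104095/672]
rounded: [63, 121, 155]

(0,0) stack=L1,L2,L3; from [0,0,0]:
after L1 α=1/2: [9/2, 127/2, 53]
after L2 α=1/2: [117/4, 277/4, 106]
after L3 α=1/6: [841/24, 2305/24, 533/6]
= [35, 96, 89]

at x=1,y=1 over L1,L2,L3:
L1 α=1: [7, 41, 101]
L2 α=1/4: [129/4, 193/4, 235/2]
L3 α=2/3: [209/12, 865/12, 1091/6]
= [17, 72, 182]

(2,2) stack=L1,L2,L3; from [0,0,0]:
L1 α=2/3: [68/3, 140/3, 496/3]
L2 α=1/3: [244/9, 499/9, 1460/9]
L3 α=1/3: [2657/27, 1016/27, 3712/27]
= [98, 38, 137]


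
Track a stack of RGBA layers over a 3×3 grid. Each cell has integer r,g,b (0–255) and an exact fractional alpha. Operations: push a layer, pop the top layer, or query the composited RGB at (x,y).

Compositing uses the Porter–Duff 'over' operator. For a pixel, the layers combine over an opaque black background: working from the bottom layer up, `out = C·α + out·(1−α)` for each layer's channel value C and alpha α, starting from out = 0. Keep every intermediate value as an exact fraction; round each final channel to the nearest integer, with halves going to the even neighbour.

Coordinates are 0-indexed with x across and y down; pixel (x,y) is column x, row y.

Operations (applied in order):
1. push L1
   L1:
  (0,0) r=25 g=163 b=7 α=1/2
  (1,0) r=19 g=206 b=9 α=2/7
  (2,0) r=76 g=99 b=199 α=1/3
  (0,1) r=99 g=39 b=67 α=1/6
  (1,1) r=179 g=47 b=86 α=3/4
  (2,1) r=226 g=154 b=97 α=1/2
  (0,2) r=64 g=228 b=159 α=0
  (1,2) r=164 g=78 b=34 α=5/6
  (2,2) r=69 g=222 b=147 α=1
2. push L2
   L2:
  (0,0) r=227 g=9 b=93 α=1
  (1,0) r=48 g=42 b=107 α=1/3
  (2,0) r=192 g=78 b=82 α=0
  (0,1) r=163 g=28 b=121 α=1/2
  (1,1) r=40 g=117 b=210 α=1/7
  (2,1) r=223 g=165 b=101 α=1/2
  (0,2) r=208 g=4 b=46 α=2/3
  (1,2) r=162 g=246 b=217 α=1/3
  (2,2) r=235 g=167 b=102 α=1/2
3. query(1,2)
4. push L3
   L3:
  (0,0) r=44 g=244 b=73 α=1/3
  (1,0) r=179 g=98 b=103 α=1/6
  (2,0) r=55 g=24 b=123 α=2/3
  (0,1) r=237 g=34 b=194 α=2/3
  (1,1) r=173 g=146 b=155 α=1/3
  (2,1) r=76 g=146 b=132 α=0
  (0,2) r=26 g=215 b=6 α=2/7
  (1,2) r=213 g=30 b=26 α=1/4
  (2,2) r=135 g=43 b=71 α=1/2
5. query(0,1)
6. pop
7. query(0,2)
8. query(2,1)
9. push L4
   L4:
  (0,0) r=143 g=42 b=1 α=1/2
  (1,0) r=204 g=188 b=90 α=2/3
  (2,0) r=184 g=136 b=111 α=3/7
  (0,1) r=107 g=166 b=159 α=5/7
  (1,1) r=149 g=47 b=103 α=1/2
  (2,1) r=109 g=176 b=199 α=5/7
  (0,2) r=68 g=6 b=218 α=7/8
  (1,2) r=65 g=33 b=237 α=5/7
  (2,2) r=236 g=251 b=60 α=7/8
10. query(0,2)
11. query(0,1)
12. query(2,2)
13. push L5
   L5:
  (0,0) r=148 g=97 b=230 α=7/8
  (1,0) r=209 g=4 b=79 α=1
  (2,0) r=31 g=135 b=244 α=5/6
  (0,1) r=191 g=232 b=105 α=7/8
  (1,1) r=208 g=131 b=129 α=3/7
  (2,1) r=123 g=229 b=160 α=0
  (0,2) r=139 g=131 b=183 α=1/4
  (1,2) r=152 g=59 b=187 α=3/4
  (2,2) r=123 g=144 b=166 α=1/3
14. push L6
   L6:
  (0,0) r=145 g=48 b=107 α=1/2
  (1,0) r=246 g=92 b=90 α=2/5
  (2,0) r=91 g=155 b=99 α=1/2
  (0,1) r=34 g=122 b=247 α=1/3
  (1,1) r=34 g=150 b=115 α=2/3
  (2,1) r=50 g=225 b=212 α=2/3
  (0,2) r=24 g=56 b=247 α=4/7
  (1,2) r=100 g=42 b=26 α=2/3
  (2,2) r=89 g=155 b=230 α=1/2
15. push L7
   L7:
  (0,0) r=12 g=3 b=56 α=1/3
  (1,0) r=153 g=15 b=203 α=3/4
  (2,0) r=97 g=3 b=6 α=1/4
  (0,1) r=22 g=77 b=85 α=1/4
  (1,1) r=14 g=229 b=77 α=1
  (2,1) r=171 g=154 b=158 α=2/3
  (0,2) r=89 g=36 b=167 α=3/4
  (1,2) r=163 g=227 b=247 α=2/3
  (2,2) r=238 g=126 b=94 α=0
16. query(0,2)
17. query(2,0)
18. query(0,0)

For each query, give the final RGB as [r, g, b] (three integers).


query (1,2) [L1,L2] — begin 0,0,0
after L1 α=5/6: [410/3, 65, 85/3]
after L2 α=1/3: [1306/9, 376/3, 821/9]
rounded: [145, 125, 91]

(0,1) stack=L1,L2,L3; from [0,0,0]:
L1 α=1/6: [33/2, 13/2, 67/6]
L2 α=1/2: [359/4, 69/4, 793/12]
L3 α=2/3: [2255/12, 341/12, 5449/36]
= [188, 28, 151]

query (0,2) [L1,L2] — begin 0,0,0
+L1 (α=0) → [0, 0, 0]
+L2 (α=2/3) → [416/3, 8/3, 92/3]
→ [139, 3, 31]

(2,1) stack=L1,L2; from [0,0,0]:
L1 α=1/2: [113, 77, 97/2]
L2 α=1/2: [168, 121, 299/4]
→ [168, 121, 75]

at x=0,y=2 over L1,L2,L4:
after L1 α=0: [0, 0, 0]
after L2 α=2/3: [416/3, 8/3, 92/3]
after L4 α=7/8: [461/6, 67/12, 2335/12]
→ [77, 6, 195]

(0,1) stack=L1,L2,L4; from [0,0,0]:
L1 α=1/6: [33/2, 13/2, 67/6]
L2 α=1/2: [359/4, 69/4, 793/12]
L4 α=5/7: [1429/14, 247/2, 5563/42]
→ [102, 124, 132]

(2,2) stack=L1,L2,L4; from [0,0,0]:
+L1 (α=1) → [69, 222, 147]
+L2 (α=1/2) → [152, 389/2, 249/2]
+L4 (α=7/8) → [451/2, 3903/16, 1089/16]
= [226, 244, 68]

(0,2) stack=L1,L2,L4,L5,L6,L7; from [0,0,0]:
L1 α=0: [0, 0, 0]
L2 α=2/3: [416/3, 8/3, 92/3]
L4 α=7/8: [461/6, 67/12, 2335/12]
L5 α=1/4: [739/8, 591/16, 3067/16]
L6 α=4/7: [2985/56, 5357/112, 25009/112]
L7 α=3/4: [17937/224, 17453/448, 81121/448]
= [80, 39, 181]

at x=2,y=0 over L1,L2,L4,L5,L6,L7:
L1 α=1/3: [76/3, 33, 199/3]
L2 α=0: [76/3, 33, 199/3]
L4 α=3/7: [280/3, 540/7, 1795/21]
L5 α=5/6: [745/18, 1755/14, 27415/126]
L6 α=1/2: [2383/36, 3925/28, 39889/252]
L7 α=1/4: [3547/48, 11859/112, 40393/336]
→ [74, 106, 120]

(0,0) stack=L1,L2,L4,L5,L6,L7; from [0,0,0]:
+L1 (α=1/2) → [25/2, 163/2, 7/2]
+L2 (α=1) → [227, 9, 93]
+L4 (α=1/2) → [185, 51/2, 47]
+L5 (α=7/8) → [1221/8, 1409/16, 1657/8]
+L6 (α=1/2) → [2381/16, 2177/32, 2513/16]
+L7 (α=1/3) → [2477/24, 2225/48, 987/8]
= [103, 46, 123]


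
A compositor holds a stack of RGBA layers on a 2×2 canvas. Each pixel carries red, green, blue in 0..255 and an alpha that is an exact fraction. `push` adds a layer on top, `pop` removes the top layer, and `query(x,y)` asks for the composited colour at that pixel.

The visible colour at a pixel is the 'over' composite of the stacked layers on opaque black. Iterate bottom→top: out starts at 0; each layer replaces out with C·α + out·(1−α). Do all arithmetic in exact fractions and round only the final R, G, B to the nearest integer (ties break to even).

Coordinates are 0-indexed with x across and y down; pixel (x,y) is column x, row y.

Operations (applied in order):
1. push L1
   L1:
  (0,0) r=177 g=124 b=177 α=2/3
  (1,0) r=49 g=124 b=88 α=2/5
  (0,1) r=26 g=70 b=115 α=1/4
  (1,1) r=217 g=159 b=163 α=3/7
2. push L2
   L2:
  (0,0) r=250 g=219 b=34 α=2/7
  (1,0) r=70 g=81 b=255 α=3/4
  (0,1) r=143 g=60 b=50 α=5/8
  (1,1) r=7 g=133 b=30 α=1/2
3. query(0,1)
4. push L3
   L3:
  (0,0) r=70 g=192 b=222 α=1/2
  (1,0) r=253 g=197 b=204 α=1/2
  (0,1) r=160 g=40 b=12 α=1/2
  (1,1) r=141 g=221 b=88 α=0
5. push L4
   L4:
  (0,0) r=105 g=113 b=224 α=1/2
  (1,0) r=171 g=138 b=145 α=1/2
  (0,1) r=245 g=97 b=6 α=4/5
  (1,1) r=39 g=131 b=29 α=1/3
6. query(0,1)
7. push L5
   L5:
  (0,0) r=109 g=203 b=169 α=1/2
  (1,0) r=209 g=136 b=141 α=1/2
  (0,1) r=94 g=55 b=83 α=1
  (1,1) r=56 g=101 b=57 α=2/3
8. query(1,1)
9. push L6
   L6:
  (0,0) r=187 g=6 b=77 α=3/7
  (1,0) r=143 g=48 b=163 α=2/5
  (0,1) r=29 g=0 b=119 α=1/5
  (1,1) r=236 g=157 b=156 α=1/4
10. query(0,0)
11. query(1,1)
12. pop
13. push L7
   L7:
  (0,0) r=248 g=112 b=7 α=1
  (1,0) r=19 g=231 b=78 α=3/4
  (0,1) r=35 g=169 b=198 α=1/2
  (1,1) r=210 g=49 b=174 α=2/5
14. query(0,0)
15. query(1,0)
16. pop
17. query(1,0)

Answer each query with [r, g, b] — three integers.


query (0,1) [L1,L2] — begin 0,0,0
+L1 (α=1/4) → [13/2, 35/2, 115/4]
+L2 (α=5/8) → [1469/16, 705/16, 1345/32]
rounded: [92, 44, 42]

query (0,1) [L1,L2,L3,L4] — begin 0,0,0
+L1 (α=1/4) → [13/2, 35/2, 115/4]
+L2 (α=5/8) → [1469/16, 705/16, 1345/32]
+L3 (α=1/2) → [4029/32, 1345/32, 1729/64]
+L4 (α=4/5) → [35389/160, 13761/160, 653/64]
rounded: [221, 86, 10]

at x=1,y=1 over L1,L2,L3,L4,L5:
after L1 α=3/7: [93, 477/7, 489/7]
after L2 α=1/2: [50, 704/7, 699/14]
after L3 α=0: [50, 704/7, 699/14]
after L4 α=1/3: [139/3, 775/7, 902/21]
after L5 α=2/3: [475/9, 2189/21, 3296/63]
→ [53, 104, 52]

query (0,0) [L1,L2,L3,L4,L5,L6] — begin 0,0,0
+L1 (α=2/3) → [118, 248/3, 118]
+L2 (α=2/7) → [1090/7, 2554/21, 94]
+L3 (α=1/2) → [790/7, 3293/21, 158]
+L4 (α=1/2) → [1525/14, 2833/21, 191]
+L5 (α=1/2) → [3051/28, 3548/21, 180]
+L6 (α=3/7) → [6978/49, 14570/147, 951/7]
= [142, 99, 136]

at x=1,y=1 over L1,L2,L3,L4,L5,L6:
+L1 (α=3/7) → [93, 477/7, 489/7]
+L2 (α=1/2) → [50, 704/7, 699/14]
+L3 (α=0) → [50, 704/7, 699/14]
+L4 (α=1/3) → [139/3, 775/7, 902/21]
+L5 (α=2/3) → [475/9, 2189/21, 3296/63]
+L6 (α=1/4) → [1183/12, 822/7, 1643/21]
→ [99, 117, 78]

(0,0) stack=L1,L2,L3,L4,L5,L7; from [0,0,0]:
L1 α=2/3: [118, 248/3, 118]
L2 α=2/7: [1090/7, 2554/21, 94]
L3 α=1/2: [790/7, 3293/21, 158]
L4 α=1/2: [1525/14, 2833/21, 191]
L5 α=1/2: [3051/28, 3548/21, 180]
L7 α=1: [248, 112, 7]
rounded: [248, 112, 7]

(1,0) stack=L1,L2,L3,L4,L5,L7; from [0,0,0]:
after L1 α=2/5: [98/5, 248/5, 176/5]
after L2 α=3/4: [287/5, 1463/20, 4001/20]
after L3 α=1/2: [776/5, 5403/40, 8081/40]
after L4 α=1/2: [1631/10, 10923/80, 13881/80]
after L5 α=1/2: [3721/20, 21803/160, 25161/160]
after L7 α=3/4: [4861/80, 132683/640, 62601/640]
= [61, 207, 98]

(1,0) stack=L1,L2,L3,L4,L5; from [0,0,0]:
L1 α=2/5: [98/5, 248/5, 176/5]
L2 α=3/4: [287/5, 1463/20, 4001/20]
L3 α=1/2: [776/5, 5403/40, 8081/40]
L4 α=1/2: [1631/10, 10923/80, 13881/80]
L5 α=1/2: [3721/20, 21803/160, 25161/160]
→ [186, 136, 157]


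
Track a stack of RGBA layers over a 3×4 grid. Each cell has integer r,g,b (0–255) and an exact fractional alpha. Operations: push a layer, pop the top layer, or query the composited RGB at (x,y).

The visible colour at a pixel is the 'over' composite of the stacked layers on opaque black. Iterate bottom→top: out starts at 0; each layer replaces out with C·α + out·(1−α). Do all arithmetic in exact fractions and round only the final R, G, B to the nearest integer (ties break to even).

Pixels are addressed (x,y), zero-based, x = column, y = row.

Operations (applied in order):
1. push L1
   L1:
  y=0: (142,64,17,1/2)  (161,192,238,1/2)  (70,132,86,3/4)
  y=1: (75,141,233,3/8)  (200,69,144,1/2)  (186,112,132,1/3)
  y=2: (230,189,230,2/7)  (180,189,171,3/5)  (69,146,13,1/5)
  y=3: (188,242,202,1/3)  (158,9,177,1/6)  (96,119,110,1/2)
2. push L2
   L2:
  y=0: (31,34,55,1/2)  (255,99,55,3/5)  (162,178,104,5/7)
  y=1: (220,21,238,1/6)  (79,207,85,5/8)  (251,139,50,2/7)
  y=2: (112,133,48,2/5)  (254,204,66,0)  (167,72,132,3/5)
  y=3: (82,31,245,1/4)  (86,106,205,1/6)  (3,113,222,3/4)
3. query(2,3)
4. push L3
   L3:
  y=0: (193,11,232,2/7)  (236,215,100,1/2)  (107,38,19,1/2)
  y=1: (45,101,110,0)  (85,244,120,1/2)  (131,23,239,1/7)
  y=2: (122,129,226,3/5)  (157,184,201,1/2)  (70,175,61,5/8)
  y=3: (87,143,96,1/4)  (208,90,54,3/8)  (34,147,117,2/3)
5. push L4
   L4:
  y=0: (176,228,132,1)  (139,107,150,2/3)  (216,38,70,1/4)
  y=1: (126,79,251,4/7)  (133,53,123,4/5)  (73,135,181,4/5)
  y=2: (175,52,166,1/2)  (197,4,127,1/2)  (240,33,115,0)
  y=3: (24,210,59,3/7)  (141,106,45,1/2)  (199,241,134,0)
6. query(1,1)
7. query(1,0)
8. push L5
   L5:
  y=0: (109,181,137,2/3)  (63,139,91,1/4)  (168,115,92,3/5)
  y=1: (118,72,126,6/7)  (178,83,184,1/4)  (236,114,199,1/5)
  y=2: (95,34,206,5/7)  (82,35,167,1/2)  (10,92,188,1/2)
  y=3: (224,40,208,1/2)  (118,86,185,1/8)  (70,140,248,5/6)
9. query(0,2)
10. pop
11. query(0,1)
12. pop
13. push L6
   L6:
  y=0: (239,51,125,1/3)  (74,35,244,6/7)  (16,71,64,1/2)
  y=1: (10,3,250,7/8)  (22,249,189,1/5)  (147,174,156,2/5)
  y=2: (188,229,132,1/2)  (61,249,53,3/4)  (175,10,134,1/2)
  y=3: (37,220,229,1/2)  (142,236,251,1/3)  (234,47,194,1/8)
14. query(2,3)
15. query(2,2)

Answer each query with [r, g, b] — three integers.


at x=2,y=3 over L1,L2:
L1 α=1/2: [48, 119/2, 55]
L2 α=3/4: [57/4, 797/8, 721/4]
→ [14, 100, 180]

at x=1,y=1 over L1,L2,L3,L4:
after L1 α=1/2: [100, 69/2, 72]
after L2 α=5/8: [695/8, 2277/16, 641/8]
after L3 α=1/2: [1375/16, 6181/32, 1601/16]
after L4 α=4/5: [9887/80, 2593/32, 9473/80]
rounded: [124, 81, 118]

(1,0) stack=L1,L2,L3,L4; from [0,0,0]:
+L1 (α=1/2) → [161/2, 96, 119]
+L2 (α=3/5) → [926/5, 489/5, 403/5]
+L3 (α=1/2) → [1053/5, 782/5, 903/10]
+L4 (α=2/3) → [2443/15, 1852/15, 1301/10]
rounded: [163, 123, 130]

at x=0,y=2 over L1,L2,L3,L4,L5:
after L1 α=2/7: [460/7, 54, 460/7]
after L2 α=2/5: [2948/35, 428/5, 2052/35]
after L3 α=3/5: [18706/175, 2791/25, 27834/175]
after L4 α=1/2: [49331/350, 4091/50, 28442/175]
after L5 α=5/7: [132456/1225, 8341/175, 237134/1225]
→ [108, 48, 194]

at x=0,y=1 over L1,L2,L3,L4:
after L1 α=3/8: [225/8, 423/8, 699/8]
after L2 α=1/6: [2885/48, 761/16, 5399/48]
after L3 α=0: [2885/48, 761/16, 5399/48]
after L4 α=4/7: [10949/112, 7339/112, 21463/112]
= [98, 66, 192]

at x=2,y=3 over L1,L2,L3,L6:
after L1 α=1/2: [48, 119/2, 55]
after L2 α=3/4: [57/4, 797/8, 721/4]
after L3 α=2/3: [329/12, 3149/24, 1657/12]
after L6 α=1/8: [5111/96, 23171/192, 13927/96]
= [53, 121, 145]

at x=2,y=2 over L1,L2,L3,L6:
L1 α=1/5: [69/5, 146/5, 13/5]
L2 α=3/5: [2643/25, 1372/25, 2006/25]
L3 α=5/8: [16679/200, 25991/200, 13643/200]
L6 α=1/2: [51679/400, 27991/400, 40443/400]
rounded: [129, 70, 101]


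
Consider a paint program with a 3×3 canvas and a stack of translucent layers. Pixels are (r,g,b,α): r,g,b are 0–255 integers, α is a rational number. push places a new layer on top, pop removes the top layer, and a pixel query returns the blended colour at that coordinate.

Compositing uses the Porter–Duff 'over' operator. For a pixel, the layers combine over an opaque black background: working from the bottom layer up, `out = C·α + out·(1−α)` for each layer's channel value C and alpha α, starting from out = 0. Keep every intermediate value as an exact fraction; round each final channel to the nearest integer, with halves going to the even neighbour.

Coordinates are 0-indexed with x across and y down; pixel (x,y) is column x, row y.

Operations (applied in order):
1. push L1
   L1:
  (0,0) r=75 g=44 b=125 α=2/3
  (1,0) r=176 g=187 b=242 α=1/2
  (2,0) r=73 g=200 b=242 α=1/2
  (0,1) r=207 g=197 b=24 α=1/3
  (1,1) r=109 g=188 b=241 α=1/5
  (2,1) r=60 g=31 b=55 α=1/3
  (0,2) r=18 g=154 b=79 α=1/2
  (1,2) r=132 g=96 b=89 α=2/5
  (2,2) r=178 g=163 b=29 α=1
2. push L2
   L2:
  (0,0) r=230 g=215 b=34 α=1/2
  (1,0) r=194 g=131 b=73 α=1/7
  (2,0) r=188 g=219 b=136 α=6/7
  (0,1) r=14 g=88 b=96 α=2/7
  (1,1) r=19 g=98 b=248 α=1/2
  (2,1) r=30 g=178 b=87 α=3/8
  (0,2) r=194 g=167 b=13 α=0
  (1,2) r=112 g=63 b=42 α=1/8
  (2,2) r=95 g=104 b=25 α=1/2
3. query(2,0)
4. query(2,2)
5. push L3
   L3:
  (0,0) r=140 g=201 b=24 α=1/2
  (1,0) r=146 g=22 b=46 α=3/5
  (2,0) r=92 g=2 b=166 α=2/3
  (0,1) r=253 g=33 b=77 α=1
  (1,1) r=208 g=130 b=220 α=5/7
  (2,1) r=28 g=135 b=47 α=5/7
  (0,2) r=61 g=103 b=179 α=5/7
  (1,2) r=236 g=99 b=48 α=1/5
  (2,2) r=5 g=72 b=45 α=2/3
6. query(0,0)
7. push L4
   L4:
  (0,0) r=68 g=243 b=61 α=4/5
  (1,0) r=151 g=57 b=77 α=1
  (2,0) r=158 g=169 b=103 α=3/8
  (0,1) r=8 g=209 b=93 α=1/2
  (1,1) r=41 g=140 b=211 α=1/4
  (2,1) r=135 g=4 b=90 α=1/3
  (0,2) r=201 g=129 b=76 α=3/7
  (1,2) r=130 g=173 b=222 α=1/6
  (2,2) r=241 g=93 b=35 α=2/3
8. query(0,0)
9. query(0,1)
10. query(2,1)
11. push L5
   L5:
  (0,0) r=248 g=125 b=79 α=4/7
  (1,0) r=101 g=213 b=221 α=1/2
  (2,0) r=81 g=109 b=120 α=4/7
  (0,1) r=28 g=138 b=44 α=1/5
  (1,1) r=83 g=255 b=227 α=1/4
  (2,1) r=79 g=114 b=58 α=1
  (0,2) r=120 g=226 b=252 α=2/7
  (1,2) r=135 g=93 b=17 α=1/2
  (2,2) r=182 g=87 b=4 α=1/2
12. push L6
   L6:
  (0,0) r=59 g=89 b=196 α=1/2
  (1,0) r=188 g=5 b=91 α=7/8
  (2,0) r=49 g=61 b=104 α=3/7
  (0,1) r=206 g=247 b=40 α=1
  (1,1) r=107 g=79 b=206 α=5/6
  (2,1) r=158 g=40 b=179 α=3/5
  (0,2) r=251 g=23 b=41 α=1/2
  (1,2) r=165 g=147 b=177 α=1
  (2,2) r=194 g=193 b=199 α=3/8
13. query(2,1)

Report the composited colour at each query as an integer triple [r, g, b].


query (2,0) [L1,L2] — begin 0,0,0
L1 α=1/2: [73/2, 100, 121]
L2 α=6/7: [2329/14, 202, 937/7]
→ [166, 202, 134]

at x=2,y=2 over L1,L2:
after L1 α=1: [178, 163, 29]
after L2 α=1/2: [273/2, 267/2, 27]
rounded: [136, 134, 27]

(0,0) stack=L1,L2,L3; from [0,0,0]:
after L1 α=2/3: [50, 88/3, 250/3]
after L2 α=1/2: [140, 733/6, 176/3]
after L3 α=1/2: [140, 1939/12, 124/3]
→ [140, 162, 41]

query (0,0) [L1,L2,L3,L4] — begin 0,0,0
L1 α=2/3: [50, 88/3, 250/3]
L2 α=1/2: [140, 733/6, 176/3]
L3 α=1/2: [140, 1939/12, 124/3]
L4 α=4/5: [412/5, 13603/60, 856/15]
rounded: [82, 227, 57]

at x=0,y=1 over L1,L2,L3,L4:
after L1 α=1/3: [69, 197/3, 8]
after L2 α=2/7: [373/7, 1513/21, 232/7]
after L3 α=1: [253, 33, 77]
after L4 α=1/2: [261/2, 121, 85]
= [130, 121, 85]

at x=2,y=1 over L1,L2,L3,L4:
L1 α=1/3: [20, 31/3, 55/3]
L2 α=3/8: [95/4, 1757/24, 529/12]
L3 α=5/7: [375/14, 9857/84, 277/6]
L4 α=1/3: [440/7, 10025/126, 547/9]
rounded: [63, 80, 61]

query (2,1) [L1,L2,L3,L4,L5,L6] — begin 0,0,0
+L1 (α=1/3) → [20, 31/3, 55/3]
+L2 (α=3/8) → [95/4, 1757/24, 529/12]
+L3 (α=5/7) → [375/14, 9857/84, 277/6]
+L4 (α=1/3) → [440/7, 10025/126, 547/9]
+L5 (α=1) → [79, 114, 58]
+L6 (α=3/5) → [632/5, 348/5, 653/5]
rounded: [126, 70, 131]


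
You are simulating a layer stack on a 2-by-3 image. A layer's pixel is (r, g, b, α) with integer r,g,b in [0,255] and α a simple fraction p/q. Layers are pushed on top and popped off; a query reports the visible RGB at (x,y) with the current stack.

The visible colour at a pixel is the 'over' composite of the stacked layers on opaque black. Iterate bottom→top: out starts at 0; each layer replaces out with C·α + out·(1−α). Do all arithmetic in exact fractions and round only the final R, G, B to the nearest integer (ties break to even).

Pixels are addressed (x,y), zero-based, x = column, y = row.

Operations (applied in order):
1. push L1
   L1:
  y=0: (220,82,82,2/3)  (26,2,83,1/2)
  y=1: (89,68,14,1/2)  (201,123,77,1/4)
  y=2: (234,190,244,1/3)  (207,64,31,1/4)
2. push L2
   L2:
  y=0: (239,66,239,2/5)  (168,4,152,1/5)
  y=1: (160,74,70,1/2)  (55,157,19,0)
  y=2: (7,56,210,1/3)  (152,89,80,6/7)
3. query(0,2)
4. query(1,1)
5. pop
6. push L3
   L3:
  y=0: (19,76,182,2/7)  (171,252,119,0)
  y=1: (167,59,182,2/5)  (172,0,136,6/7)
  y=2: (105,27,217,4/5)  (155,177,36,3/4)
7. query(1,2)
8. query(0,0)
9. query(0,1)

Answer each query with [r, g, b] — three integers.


query (0,2) [L1,L2] — begin 0,0,0
L1 α=1/3: [78, 190/3, 244/3]
L2 α=1/3: [163/3, 548/9, 1118/9]
rounded: [54, 61, 124]

(1,1) stack=L1,L2; from [0,0,0]:
+L1 (α=1/4) → [201/4, 123/4, 77/4]
+L2 (α=0) → [201/4, 123/4, 77/4]
= [50, 31, 19]

(1,2) stack=L1,L3; from [0,0,0]:
+L1 (α=1/4) → [207/4, 16, 31/4]
+L3 (α=3/4) → [2067/16, 547/4, 463/16]
rounded: [129, 137, 29]

(0,0) stack=L1,L3; from [0,0,0]:
after L1 α=2/3: [440/3, 164/3, 164/3]
after L3 α=2/7: [2314/21, 1276/21, 1912/21]
rounded: [110, 61, 91]

(0,1) stack=L1,L3; from [0,0,0]:
+L1 (α=1/2) → [89/2, 34, 7]
+L3 (α=2/5) → [187/2, 44, 77]
→ [94, 44, 77]


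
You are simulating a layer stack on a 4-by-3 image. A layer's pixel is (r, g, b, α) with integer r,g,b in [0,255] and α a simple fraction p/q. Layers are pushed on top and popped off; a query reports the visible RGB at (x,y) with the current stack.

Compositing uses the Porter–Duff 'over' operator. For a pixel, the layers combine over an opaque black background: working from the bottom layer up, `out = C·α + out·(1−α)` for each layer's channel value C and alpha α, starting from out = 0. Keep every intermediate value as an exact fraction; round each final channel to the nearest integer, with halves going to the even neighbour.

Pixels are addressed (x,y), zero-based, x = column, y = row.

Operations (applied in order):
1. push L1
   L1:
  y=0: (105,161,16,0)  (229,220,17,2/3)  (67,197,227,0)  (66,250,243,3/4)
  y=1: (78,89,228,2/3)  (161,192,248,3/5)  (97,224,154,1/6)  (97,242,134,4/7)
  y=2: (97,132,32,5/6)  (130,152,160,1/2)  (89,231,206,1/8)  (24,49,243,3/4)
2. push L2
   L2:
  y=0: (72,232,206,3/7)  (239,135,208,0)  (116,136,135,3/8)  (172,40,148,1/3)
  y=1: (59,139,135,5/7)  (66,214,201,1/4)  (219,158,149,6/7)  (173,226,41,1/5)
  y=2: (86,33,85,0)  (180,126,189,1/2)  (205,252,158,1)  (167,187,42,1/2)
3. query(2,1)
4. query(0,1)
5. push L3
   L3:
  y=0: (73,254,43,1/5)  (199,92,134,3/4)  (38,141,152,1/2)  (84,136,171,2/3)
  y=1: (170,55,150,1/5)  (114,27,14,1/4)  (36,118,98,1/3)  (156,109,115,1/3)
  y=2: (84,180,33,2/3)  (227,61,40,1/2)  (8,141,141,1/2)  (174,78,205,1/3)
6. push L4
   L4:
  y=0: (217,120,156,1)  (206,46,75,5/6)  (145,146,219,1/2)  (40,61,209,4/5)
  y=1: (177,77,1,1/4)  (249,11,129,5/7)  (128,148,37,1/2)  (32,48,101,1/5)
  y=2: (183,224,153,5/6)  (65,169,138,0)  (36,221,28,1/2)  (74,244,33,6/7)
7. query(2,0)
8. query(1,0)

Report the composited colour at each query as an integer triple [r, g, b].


query (2,1) [L1,L2] — begin 0,0,0
L1 α=1/6: [97/6, 112/3, 77/3]
L2 α=6/7: [7981/42, 2956/21, 2759/21]
rounded: [190, 141, 131]

(0,1) stack=L1,L2; from [0,0,0]:
L1 α=2/3: [52, 178/3, 152]
L2 α=5/7: [57, 2441/21, 979/7]
rounded: [57, 116, 140]

at x=2,y=0 over L1,L2,L3,L4:
L1 α=0: [0, 0, 0]
L2 α=3/8: [87/2, 51, 405/8]
L3 α=1/2: [163/4, 96, 1621/16]
L4 α=1/2: [743/8, 121, 5125/32]
rounded: [93, 121, 160]

(1,0) stack=L1,L2,L3,L4; from [0,0,0]:
after L1 α=2/3: [458/3, 440/3, 34/3]
after L2 α=0: [458/3, 440/3, 34/3]
after L3 α=3/4: [2249/12, 317/3, 310/3]
after L4 α=5/6: [14609/72, 1007/18, 1435/18]
→ [203, 56, 80]
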